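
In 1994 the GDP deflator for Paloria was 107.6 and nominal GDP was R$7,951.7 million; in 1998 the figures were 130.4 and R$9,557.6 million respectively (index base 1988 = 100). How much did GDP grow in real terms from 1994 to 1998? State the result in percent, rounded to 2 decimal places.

Real GDP 1994 = 7951.7 / 1.076 = 7390.06.
Real GDP 1998 = 9557.6 / 1.304 = 7329.45.
Real growth = 7329.45 / 7390.06 − 1 = -0.0082.

-0.82%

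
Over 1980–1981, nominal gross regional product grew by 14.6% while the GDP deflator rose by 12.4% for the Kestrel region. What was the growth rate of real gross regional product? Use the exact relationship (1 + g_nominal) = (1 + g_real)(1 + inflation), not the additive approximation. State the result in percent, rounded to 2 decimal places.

1.96%

(1 + g_nom) = (1 + g_real)(1 + π), so g_real = 1.1460 / 1.1240 − 1 = 0.01957.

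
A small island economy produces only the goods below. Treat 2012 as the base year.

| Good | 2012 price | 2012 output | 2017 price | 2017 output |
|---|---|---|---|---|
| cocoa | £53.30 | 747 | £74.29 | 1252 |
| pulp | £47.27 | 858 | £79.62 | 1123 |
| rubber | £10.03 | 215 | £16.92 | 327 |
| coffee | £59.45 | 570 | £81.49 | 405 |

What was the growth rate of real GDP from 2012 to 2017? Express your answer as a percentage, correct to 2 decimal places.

26.42%

Real GDP 2012 = Nominal GDP 2012 = 53.30·747 + 47.27·858 + 10.03·215 + 59.45·570 = 116415.71.
Real GDP 2017 (at 2012 prices) = 53.30·1252 + 47.27·1123 + 10.03·327 + 59.45·405 = 147172.87.
Real growth = 147172.87/116415.71 − 1 = 0.2642.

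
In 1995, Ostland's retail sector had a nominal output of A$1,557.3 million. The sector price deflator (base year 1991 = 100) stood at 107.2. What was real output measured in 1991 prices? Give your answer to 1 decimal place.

A$1,452.7 million

Real output = Nominal / (sector price deflator/100) = 1557.3 / 1.072 = 1452.71.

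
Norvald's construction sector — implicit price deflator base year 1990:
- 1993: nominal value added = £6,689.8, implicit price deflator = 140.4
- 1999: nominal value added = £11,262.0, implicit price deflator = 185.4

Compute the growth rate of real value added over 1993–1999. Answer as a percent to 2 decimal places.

27.49%

Real value added 1993 = 6689.8 / 1.404 = 4764.81.
Real value added 1999 = 11262.0 / 1.854 = 6074.43.
Real growth = 6074.43 / 4764.81 − 1 = 0.2749.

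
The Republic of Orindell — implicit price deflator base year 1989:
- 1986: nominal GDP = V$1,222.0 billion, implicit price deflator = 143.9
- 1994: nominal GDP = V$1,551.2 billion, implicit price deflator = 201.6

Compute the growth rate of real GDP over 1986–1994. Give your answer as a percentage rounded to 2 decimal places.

-9.39%

Real GDP 1986 = 1222.0 / 1.439 = 849.20.
Real GDP 1994 = 1551.2 / 2.016 = 769.44.
Real growth = 769.44 / 849.20 − 1 = -0.0939.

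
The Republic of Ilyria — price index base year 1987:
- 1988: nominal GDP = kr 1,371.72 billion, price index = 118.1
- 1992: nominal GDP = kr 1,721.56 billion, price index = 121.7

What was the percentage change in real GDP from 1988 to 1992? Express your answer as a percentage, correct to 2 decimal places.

Deflate each year: 1988 → 1371.72/1.181 = 1161.49; 1992 → 1721.56/1.217 = 1414.59.
So real GDP changed by 1414.59/1161.49 − 1 = 0.2179, i.e. 21.79%.

21.79%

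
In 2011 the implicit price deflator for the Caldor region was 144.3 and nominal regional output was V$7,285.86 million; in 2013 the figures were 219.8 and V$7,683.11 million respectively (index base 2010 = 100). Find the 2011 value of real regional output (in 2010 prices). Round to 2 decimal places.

Real regional output = Nominal / (implicit price deflator/100) = 7285.86 / 1.443 = 5049.11.

V$5,049.11 million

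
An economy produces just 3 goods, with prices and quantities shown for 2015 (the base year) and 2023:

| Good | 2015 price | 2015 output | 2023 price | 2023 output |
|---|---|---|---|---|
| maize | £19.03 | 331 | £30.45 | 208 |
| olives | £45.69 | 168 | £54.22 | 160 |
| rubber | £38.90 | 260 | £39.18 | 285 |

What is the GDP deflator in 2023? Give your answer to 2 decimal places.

Nominal GDP 2023 = 30.45·208 + 54.22·160 + 39.18·285 = 26175.10.
Real GDP 2023 (at 2015 prices) = 19.03·208 + 45.69·160 + 38.90·285 = 22355.14.
Deflator = Nominal/Real × 100 = 26175.10/22355.14 × 100 = 117.088.

117.09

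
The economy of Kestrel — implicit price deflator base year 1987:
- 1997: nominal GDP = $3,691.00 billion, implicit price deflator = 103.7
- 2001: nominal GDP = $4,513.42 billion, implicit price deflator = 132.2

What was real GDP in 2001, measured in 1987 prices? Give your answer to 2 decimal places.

Real GDP = Nominal / (implicit price deflator/100) = 4513.42 / 1.322 = 3414.08.

$3,414.08 billion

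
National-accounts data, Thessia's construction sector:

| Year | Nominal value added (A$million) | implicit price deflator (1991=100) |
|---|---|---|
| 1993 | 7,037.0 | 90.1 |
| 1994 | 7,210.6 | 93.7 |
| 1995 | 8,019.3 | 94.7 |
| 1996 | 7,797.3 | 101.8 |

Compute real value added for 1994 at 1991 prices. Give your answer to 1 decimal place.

Real value added 1994 = 7210.6 / 0.937 = 7695.41.

A$7,695.4 million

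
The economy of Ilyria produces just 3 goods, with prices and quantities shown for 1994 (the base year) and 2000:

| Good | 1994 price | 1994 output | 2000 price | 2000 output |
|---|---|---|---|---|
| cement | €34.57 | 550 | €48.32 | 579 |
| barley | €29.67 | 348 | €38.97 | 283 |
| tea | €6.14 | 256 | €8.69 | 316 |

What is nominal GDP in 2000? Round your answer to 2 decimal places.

€41751.83

Nominal GDP 2000 = Σ (p_2000 × q_2000) = 48.32·579 + 38.97·283 + 8.69·316 = 41751.83.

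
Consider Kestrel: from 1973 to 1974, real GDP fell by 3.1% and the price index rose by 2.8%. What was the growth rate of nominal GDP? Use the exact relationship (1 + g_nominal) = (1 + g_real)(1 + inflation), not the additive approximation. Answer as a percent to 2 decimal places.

-0.39%

(1 + g_nom) = (1 + g_real)(1 + π) = 0.9690 × 1.0280 = 0.99613.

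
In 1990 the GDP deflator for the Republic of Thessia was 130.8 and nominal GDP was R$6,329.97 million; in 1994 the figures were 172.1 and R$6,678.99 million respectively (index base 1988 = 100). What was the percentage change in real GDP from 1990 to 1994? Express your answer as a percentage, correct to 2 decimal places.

Deflate each year: 1990 → 6329.97/1.308 = 4839.43; 1994 → 6678.99/1.721 = 3880.88.
So real GDP changed by 3880.88/4839.43 − 1 = -0.1981, i.e. -19.81%.

-19.81%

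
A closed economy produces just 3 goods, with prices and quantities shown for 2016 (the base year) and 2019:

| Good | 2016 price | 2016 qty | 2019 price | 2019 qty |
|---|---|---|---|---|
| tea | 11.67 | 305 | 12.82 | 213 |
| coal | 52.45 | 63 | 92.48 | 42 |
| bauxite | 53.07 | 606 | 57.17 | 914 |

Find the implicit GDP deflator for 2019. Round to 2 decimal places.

Nominal GDP 2019 = 12.82·213 + 92.48·42 + 57.17·914 = 58868.20.
Real GDP 2019 (at 2016 prices) = 11.67·213 + 52.45·42 + 53.07·914 = 53194.59.
Deflator = Nominal/Real × 100 = 58868.20/53194.59 × 100 = 110.666.

110.67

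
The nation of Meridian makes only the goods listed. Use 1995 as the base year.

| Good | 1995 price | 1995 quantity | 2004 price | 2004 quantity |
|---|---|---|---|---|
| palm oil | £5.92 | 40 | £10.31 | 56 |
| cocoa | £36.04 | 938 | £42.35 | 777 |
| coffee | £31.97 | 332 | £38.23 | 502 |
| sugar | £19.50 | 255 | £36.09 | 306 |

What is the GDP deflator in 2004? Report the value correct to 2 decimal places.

Nominal GDP 2004 = 10.31·56 + 42.35·777 + 38.23·502 + 36.09·306 = 63718.31.
Real GDP 2004 (at 1995 prices) = 5.92·56 + 36.04·777 + 31.97·502 + 19.50·306 = 50350.54.
Deflator = Nominal/Real × 100 = 63718.31/50350.54 × 100 = 126.549.

126.55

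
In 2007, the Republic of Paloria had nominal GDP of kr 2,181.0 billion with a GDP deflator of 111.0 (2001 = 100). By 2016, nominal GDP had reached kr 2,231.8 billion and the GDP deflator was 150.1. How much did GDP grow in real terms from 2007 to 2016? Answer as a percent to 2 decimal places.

-24.33%

Real GDP 2007 = 2181.0 / 1.110 = 1964.86.
Real GDP 2016 = 2231.8 / 1.501 = 1486.88.
Real growth = 1486.88 / 1964.86 − 1 = -0.2433.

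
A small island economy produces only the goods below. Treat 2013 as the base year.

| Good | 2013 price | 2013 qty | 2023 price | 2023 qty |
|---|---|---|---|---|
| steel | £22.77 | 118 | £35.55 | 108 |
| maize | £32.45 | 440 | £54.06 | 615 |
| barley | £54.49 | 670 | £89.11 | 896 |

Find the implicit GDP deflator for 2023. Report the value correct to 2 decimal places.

Nominal GDP 2023 = 35.55·108 + 54.06·615 + 89.11·896 = 116928.86.
Real GDP 2023 (at 2013 prices) = 22.77·108 + 32.45·615 + 54.49·896 = 71238.95.
Deflator = Nominal/Real × 100 = 116928.86/71238.95 × 100 = 164.136.

164.14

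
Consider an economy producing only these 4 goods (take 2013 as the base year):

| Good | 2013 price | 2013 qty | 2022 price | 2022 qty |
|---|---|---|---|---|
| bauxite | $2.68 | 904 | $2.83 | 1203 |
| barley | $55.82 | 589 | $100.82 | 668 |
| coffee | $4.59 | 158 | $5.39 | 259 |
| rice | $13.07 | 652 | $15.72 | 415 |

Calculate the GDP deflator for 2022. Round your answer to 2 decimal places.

166.94

Nominal GDP 2022 = 2.83·1203 + 100.82·668 + 5.39·259 + 15.72·415 = 78672.06.
Real GDP 2022 (at 2013 prices) = 2.68·1203 + 55.82·668 + 4.59·259 + 13.07·415 = 47124.66.
Deflator = Nominal/Real × 100 = 78672.06/47124.66 × 100 = 166.945.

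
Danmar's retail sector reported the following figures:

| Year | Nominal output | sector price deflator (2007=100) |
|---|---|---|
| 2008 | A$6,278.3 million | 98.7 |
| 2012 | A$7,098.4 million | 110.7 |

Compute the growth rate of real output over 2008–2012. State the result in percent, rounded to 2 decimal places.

Deflate each year: 2008 → 6278.3/0.987 = 6360.99; 2012 → 7098.4/1.107 = 6412.29.
So real output changed by 6412.29/6360.99 − 1 = 0.0081, i.e. 0.81%.

0.81%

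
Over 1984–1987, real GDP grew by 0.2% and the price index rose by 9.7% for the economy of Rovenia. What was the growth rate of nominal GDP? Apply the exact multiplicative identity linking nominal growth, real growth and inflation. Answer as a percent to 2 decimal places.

9.92%

(1 + g_nom) = (1 + g_real)(1 + π) = 1.0020 × 1.0970 = 1.09919.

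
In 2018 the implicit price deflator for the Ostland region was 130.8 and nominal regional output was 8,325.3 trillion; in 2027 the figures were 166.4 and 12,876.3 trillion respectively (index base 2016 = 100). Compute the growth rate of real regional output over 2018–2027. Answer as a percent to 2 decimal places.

Deflate each year: 2018 → 8325.3/1.308 = 6364.91; 2027 → 12876.3/1.664 = 7738.16.
So real regional output changed by 7738.16/6364.91 − 1 = 0.2158, i.e. 21.58%.

21.58%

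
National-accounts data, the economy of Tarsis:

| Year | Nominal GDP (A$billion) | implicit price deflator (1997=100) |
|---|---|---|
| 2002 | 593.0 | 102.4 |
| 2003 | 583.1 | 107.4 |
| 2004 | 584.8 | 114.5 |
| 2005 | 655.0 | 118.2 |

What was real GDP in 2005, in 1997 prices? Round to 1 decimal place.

A$554.1 billion

Real GDP 2005 = 655.0 / 1.182 = 554.15.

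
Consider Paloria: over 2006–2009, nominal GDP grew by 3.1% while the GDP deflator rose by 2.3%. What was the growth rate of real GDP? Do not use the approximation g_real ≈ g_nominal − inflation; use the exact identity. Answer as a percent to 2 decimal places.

0.78%

(1 + g_nom) = (1 + g_real)(1 + π), so g_real = 1.0310 / 1.0230 − 1 = 0.00782.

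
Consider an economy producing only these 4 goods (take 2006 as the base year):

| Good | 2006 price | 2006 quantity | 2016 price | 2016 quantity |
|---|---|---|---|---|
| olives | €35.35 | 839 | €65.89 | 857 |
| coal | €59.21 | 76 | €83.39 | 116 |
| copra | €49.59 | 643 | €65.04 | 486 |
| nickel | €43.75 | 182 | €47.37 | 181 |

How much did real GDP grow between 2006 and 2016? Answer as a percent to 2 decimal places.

-6.52%

Real GDP 2006 = Nominal GDP 2006 = 35.35·839 + 59.21·76 + 49.59·643 + 43.75·182 = 74007.48.
Real GDP 2016 (at 2006 prices) = 35.35·857 + 59.21·116 + 49.59·486 + 43.75·181 = 69182.80.
Real growth = 69182.80/74007.48 − 1 = -0.0652.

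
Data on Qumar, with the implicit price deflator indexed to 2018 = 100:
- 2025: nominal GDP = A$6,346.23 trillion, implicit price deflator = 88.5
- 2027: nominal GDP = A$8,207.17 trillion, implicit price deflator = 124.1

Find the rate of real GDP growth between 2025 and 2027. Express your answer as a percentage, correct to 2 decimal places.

-7.77%

Deflate each year: 2025 → 6346.23/0.885 = 7170.88; 2027 → 8207.17/1.241 = 6613.35.
So real GDP changed by 6613.35/7170.88 − 1 = -0.0777, i.e. -7.77%.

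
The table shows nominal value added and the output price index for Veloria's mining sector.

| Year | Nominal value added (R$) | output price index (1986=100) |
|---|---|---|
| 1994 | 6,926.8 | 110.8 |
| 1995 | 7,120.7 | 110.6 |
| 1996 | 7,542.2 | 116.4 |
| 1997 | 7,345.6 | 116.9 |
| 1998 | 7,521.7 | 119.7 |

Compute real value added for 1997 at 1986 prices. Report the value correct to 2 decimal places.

R$6,283.66

Real value added 1997 = 7345.6 / 1.169 = 6283.66.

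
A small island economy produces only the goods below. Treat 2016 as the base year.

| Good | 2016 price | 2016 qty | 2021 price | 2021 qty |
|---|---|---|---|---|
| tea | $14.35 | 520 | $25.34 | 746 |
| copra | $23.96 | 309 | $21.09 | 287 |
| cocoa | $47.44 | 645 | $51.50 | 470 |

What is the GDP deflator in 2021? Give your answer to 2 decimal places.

123.28

Nominal GDP 2021 = 25.34·746 + 21.09·287 + 51.50·470 = 49161.47.
Real GDP 2021 (at 2016 prices) = 14.35·746 + 23.96·287 + 47.44·470 = 39878.42.
Deflator = Nominal/Real × 100 = 49161.47/39878.42 × 100 = 123.278.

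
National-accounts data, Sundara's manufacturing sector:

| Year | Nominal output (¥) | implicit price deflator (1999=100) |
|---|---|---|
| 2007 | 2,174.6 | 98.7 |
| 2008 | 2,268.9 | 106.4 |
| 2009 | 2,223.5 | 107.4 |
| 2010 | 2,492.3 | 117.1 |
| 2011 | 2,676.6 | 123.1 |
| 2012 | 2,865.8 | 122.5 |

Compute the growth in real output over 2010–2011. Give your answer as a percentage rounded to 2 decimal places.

Real output 2010 = 2492.3/1.171 = 2128.35.
Real output 2011 = 2676.6/1.231 = 2174.33.
Change = 2174.33/2128.35 − 1 = 0.0216.

2.16%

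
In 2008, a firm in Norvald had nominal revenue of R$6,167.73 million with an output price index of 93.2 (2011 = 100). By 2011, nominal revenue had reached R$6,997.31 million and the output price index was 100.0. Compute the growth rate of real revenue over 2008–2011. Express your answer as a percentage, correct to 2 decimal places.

Real revenue 2008 = 6167.73 / 0.932 = 6617.74.
Real revenue 2011 = 6997.31 / 1.000 = 6997.31.
Real growth = 6997.31 / 6617.74 − 1 = 0.0574.

5.74%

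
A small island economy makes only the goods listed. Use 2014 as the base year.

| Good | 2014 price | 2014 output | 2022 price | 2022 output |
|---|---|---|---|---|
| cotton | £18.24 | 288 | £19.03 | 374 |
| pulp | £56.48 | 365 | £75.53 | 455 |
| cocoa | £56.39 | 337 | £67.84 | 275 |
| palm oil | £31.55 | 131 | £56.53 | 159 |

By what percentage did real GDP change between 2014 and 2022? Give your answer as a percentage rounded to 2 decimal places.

Real GDP 2014 = Nominal GDP 2014 = 18.24·288 + 56.48·365 + 56.39·337 + 31.55·131 = 49004.80.
Real GDP 2022 (at 2014 prices) = 18.24·374 + 56.48·455 + 56.39·275 + 31.55·159 = 53043.86.
Real growth = 53043.86/49004.80 − 1 = 0.0824.

8.24%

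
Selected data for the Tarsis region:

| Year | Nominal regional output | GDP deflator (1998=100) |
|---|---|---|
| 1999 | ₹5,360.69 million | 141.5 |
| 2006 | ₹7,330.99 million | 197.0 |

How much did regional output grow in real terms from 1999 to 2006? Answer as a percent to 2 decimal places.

Deflate each year: 1999 → 5360.69/1.415 = 3788.47; 2006 → 7330.99/1.970 = 3721.31.
So real regional output changed by 3721.31/3788.47 − 1 = -0.0177, i.e. -1.77%.

-1.77%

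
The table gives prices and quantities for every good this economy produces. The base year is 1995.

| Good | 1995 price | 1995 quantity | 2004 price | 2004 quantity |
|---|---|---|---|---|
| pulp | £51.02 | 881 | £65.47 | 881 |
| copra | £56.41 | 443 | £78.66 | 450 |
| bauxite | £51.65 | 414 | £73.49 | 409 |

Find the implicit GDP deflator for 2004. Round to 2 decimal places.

Nominal GDP 2004 = 65.47·881 + 78.66·450 + 73.49·409 = 123133.48.
Real GDP 2004 (at 1995 prices) = 51.02·881 + 56.41·450 + 51.65·409 = 91457.97.
Deflator = Nominal/Real × 100 = 123133.48/91457.97 × 100 = 134.634.

134.63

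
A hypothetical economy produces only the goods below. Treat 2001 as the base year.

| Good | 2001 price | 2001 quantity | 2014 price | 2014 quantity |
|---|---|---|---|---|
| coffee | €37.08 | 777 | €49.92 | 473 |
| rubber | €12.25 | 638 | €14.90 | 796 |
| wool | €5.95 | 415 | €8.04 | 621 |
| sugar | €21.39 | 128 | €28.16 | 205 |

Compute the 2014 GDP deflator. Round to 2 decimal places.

Nominal GDP 2014 = 49.92·473 + 14.90·796 + 8.04·621 + 28.16·205 = 46238.20.
Real GDP 2014 (at 2001 prices) = 37.08·473 + 12.25·796 + 5.95·621 + 21.39·205 = 35369.74.
Deflator = Nominal/Real × 100 = 46238.20/35369.74 × 100 = 130.728.

130.73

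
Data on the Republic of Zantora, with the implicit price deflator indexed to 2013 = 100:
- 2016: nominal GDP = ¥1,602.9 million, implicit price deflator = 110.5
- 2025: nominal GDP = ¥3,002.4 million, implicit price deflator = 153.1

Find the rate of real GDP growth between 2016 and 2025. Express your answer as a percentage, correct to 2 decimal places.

Deflate each year: 2016 → 1602.9/1.105 = 1450.59; 2025 → 3002.4/1.531 = 1961.07.
So real GDP changed by 1961.07/1450.59 − 1 = 0.3519, i.e. 35.19%.

35.19%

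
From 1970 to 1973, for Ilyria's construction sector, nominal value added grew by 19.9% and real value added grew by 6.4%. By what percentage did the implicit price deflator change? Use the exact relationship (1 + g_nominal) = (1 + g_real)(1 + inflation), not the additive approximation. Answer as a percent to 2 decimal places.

(1 + g_nom) = (1 + g_real)(1 + π), so π = 1.1990 / 1.0640 − 1 = 0.12688.

12.69%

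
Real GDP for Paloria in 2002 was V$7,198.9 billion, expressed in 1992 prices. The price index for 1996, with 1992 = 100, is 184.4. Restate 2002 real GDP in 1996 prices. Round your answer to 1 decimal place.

Real GDP in 1996 prices = Real GDP in 1992 prices × (P_1996/P_1992) = 7198.9 × 1.844 = 13274.77.

V$13,274.8 billion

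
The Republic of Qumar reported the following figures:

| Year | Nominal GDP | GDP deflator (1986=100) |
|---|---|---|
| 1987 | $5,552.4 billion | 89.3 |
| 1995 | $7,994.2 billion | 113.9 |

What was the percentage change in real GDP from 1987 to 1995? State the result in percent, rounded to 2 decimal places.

Deflate each year: 1987 → 5552.4/0.893 = 6217.69; 1995 → 7994.2/1.139 = 7018.61.
So real GDP changed by 7018.61/6217.69 − 1 = 0.1288, i.e. 12.88%.

12.88%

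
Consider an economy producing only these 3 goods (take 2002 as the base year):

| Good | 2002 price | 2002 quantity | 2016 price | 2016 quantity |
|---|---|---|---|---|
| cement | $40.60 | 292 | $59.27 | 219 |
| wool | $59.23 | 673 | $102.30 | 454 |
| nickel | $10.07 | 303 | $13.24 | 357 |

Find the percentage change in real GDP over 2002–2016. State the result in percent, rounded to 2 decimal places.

Real GDP 2002 = Nominal GDP 2002 = 40.60·292 + 59.23·673 + 10.07·303 = 54768.20.
Real GDP 2016 (at 2002 prices) = 40.60·219 + 59.23·454 + 10.07·357 = 39376.81.
Real growth = 39376.81/54768.20 − 1 = -0.2810.

-28.10%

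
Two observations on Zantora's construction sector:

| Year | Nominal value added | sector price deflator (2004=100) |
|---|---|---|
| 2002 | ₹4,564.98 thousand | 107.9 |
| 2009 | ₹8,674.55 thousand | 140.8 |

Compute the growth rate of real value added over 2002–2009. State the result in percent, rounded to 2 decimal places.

Deflate each year: 2002 → 4564.98/1.079 = 4230.75; 2009 → 8674.55/1.408 = 6160.90.
So real value added changed by 6160.90/4230.75 − 1 = 0.4562, i.e. 45.62%.

45.62%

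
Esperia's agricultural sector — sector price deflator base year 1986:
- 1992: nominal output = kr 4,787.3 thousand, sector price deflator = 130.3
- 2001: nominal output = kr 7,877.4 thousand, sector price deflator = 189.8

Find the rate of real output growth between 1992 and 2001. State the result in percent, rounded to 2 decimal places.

12.96%

Deflate each year: 1992 → 4787.3/1.303 = 3674.06; 2001 → 7877.4/1.898 = 4150.37.
So real output changed by 4150.37/3674.06 − 1 = 0.1296, i.e. 12.96%.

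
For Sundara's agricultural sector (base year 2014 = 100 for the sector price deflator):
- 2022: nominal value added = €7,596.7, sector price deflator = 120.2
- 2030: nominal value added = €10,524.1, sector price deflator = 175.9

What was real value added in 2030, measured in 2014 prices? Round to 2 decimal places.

Real value added = Nominal / (sector price deflator/100) = 10524.1 / 1.759 = 5983.00.

€5,983.00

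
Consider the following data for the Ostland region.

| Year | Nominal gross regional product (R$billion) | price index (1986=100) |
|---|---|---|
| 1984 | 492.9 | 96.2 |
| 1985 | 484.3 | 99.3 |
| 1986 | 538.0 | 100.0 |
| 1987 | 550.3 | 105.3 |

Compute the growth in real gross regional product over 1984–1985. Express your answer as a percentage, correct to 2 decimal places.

Real gross regional product 1984 = 492.9/0.962 = 512.37.
Real gross regional product 1985 = 484.3/0.993 = 487.71.
Change = 487.71/512.37 − 1 = -0.0481.

-4.81%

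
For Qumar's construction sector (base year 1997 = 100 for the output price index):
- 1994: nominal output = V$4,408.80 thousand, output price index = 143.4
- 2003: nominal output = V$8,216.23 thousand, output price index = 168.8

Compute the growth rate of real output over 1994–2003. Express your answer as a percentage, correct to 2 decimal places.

58.32%

Real output 1994 = 4408.80 / 1.434 = 3074.48.
Real output 2003 = 8216.23 / 1.688 = 4867.43.
Real growth = 4867.43 / 3074.48 − 1 = 0.5832.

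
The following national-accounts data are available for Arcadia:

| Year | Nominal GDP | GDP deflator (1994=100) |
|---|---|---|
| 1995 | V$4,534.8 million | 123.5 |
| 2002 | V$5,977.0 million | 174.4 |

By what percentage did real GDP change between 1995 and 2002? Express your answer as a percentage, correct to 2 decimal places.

-6.66%

Real GDP 1995 = 4534.8 / 1.235 = 3671.90.
Real GDP 2002 = 5977.0 / 1.744 = 3427.18.
Real growth = 3427.18 / 3671.90 − 1 = -0.0666.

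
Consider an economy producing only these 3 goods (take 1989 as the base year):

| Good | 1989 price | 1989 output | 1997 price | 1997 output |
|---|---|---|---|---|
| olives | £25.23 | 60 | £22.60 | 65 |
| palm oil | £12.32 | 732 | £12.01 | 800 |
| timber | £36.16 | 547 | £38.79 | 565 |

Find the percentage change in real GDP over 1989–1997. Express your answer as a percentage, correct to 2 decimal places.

5.33%

Real GDP 1989 = Nominal GDP 1989 = 25.23·60 + 12.32·732 + 36.16·547 = 30311.56.
Real GDP 1997 (at 1989 prices) = 25.23·65 + 12.32·800 + 36.16·565 = 31926.35.
Real growth = 31926.35/30311.56 − 1 = 0.0533.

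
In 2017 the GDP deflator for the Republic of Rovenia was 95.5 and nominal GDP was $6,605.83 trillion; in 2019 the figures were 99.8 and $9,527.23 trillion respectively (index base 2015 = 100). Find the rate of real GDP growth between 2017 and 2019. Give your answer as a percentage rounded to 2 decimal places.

Deflate each year: 2017 → 6605.83/0.955 = 6917.10; 2019 → 9527.23/0.998 = 9546.32.
So real GDP changed by 9546.32/6917.10 − 1 = 0.3801, i.e. 38.01%.

38.01%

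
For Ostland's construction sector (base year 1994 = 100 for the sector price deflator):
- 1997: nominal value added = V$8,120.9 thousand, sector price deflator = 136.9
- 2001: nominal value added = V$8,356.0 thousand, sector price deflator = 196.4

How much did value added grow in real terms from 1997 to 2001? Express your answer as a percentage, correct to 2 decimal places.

-28.28%

Deflate each year: 1997 → 8120.9/1.369 = 5931.99; 2001 → 8356.0/1.964 = 4254.58.
So real value added changed by 4254.58/5931.99 − 1 = -0.2828, i.e. -28.28%.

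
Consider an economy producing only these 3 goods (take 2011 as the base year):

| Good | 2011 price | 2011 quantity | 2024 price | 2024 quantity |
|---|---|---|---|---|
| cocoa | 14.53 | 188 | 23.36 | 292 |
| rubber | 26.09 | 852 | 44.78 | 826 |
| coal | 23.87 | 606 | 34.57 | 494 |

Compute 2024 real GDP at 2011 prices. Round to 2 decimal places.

37584.88

Real GDP 2024 = Σ (p_2011 × q_2024) = 14.53·292 + 26.09·826 + 23.87·494 = 37584.88.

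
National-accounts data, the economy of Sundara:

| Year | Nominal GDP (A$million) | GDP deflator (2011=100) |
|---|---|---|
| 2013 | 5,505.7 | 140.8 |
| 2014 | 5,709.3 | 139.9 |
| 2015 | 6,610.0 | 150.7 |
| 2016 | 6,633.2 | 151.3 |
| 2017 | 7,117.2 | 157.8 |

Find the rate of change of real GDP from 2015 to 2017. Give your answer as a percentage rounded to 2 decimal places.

Real GDP 2015 = 6610.0/1.507 = 4386.20.
Real GDP 2017 = 7117.2/1.578 = 4510.27.
Change = 4510.27/4386.20 − 1 = 0.0283.

2.83%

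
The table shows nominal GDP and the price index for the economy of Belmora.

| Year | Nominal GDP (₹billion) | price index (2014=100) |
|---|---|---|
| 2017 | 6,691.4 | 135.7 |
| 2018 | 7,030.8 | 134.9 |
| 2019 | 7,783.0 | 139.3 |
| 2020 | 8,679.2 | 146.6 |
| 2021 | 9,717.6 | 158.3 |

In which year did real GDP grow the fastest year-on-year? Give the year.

2019

2018: real = 7030.8/1.349 = 5211.86; growth vs 2017 (4931.02) = 5.70%.
2019: real = 7783.0/1.393 = 5587.22; growth vs 2018 (5211.86) = 7.20%.
2020: real = 8679.2/1.466 = 5920.33; growth vs 2019 (5587.22) = 5.96%.
2021: real = 9717.6/1.583 = 6138.72; growth vs 2020 (5920.33) = 3.69%.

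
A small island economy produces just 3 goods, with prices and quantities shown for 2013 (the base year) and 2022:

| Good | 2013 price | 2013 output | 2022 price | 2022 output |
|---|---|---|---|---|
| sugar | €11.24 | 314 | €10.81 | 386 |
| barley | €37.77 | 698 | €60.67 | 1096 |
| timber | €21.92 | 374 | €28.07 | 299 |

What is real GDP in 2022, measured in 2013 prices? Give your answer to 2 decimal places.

€52288.64

Real GDP 2022 = Σ (p_2013 × q_2022) = 11.24·386 + 37.77·1096 + 21.92·299 = 52288.64.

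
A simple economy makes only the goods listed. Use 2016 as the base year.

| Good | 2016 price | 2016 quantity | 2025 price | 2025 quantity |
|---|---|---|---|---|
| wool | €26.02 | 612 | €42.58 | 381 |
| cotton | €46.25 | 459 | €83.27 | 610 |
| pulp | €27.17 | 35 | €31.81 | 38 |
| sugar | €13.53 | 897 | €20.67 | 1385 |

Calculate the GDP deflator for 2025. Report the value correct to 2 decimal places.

167.29

Nominal GDP 2025 = 42.58·381 + 83.27·610 + 31.81·38 + 20.67·1385 = 96854.41.
Real GDP 2025 (at 2016 prices) = 26.02·381 + 46.25·610 + 27.17·38 + 13.53·1385 = 57897.63.
Deflator = Nominal/Real × 100 = 96854.41/57897.63 × 100 = 167.286.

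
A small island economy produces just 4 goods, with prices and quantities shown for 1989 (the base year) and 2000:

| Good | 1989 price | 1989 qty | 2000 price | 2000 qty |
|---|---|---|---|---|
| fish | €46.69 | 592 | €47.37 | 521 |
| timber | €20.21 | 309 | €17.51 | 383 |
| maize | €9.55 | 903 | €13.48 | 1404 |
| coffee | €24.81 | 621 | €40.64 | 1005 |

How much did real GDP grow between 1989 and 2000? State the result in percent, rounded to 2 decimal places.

Real GDP 1989 = Nominal GDP 1989 = 46.69·592 + 20.21·309 + 9.55·903 + 24.81·621 = 57916.03.
Real GDP 2000 (at 1989 prices) = 46.69·521 + 20.21·383 + 9.55·1404 + 24.81·1005 = 70408.17.
Real growth = 70408.17/57916.03 − 1 = 0.2157.

21.57%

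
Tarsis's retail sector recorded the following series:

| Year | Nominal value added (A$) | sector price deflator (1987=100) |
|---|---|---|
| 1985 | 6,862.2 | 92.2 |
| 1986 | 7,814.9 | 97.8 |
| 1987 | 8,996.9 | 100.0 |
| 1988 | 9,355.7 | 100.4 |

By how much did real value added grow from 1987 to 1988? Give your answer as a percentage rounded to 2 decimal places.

3.57%

Real value added 1987 = 8996.9/1.000 = 8996.90.
Real value added 1988 = 9355.7/1.004 = 9318.43.
Change = 9318.43/8996.90 − 1 = 0.0357.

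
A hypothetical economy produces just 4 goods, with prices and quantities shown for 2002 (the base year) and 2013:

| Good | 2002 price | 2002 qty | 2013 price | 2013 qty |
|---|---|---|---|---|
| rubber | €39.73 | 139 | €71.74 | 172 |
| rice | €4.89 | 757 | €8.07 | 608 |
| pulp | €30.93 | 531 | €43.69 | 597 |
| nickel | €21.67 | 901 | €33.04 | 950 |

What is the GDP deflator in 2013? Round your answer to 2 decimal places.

Nominal GDP 2013 = 71.74·172 + 8.07·608 + 43.69·597 + 33.04·950 = 74716.77.
Real GDP 2013 (at 2002 prices) = 39.73·172 + 4.89·608 + 30.93·597 + 21.67·950 = 48858.39.
Deflator = Nominal/Real × 100 = 74716.77/48858.39 × 100 = 152.925.

152.93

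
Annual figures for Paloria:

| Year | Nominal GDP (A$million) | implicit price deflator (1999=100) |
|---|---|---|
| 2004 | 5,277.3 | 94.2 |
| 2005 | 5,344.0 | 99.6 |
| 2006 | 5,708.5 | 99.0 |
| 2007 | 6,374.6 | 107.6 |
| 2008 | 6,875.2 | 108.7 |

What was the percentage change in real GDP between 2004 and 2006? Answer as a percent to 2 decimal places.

2.93%

Real GDP 2004 = 5277.3/0.942 = 5602.23.
Real GDP 2006 = 5708.5/0.990 = 5766.16.
Change = 5766.16/5602.23 − 1 = 0.0293.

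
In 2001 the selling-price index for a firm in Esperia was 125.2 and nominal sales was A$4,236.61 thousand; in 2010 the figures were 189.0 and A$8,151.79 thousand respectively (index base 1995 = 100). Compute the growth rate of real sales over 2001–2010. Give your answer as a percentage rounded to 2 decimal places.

27.46%

Deflate each year: 2001 → 4236.61/1.252 = 3383.87; 2010 → 8151.79/1.890 = 4313.12.
So real sales changed by 4313.12/3383.87 − 1 = 0.2746, i.e. 27.46%.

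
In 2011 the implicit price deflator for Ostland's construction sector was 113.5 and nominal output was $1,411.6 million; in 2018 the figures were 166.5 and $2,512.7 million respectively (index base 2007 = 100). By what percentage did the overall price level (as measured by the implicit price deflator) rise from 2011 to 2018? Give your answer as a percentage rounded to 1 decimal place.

Price-level change = 166.5 / 113.5 − 1 = 0.4670.

46.7%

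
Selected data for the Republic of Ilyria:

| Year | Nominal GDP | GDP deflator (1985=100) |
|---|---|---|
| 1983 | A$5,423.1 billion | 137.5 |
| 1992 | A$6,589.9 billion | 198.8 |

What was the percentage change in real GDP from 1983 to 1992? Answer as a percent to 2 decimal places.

-15.95%

Deflate each year: 1983 → 5423.1/1.375 = 3944.07; 1992 → 6589.9/1.988 = 3314.84.
So real GDP changed by 3314.84/3944.07 − 1 = -0.1595, i.e. -15.95%.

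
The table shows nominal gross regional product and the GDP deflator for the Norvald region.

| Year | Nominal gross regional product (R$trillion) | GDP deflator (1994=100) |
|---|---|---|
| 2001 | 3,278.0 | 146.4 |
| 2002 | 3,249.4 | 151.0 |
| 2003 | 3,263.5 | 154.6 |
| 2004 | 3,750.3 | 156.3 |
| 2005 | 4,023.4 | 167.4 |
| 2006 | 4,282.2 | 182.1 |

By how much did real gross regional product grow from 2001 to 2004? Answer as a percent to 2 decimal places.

7.16%

Real gross regional product 2001 = 3278.0/1.464 = 2239.07.
Real gross regional product 2004 = 3750.3/1.563 = 2399.42.
Change = 2399.42/2239.07 − 1 = 0.0716.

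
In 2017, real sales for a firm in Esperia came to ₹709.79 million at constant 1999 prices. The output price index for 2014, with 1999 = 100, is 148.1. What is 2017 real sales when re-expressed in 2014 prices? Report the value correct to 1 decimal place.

Real sales in 2014 prices = Real sales in 1999 prices × (P_2014/P_1999) = 709.79 × 1.481 = 1051.20.

₹1,051.2 million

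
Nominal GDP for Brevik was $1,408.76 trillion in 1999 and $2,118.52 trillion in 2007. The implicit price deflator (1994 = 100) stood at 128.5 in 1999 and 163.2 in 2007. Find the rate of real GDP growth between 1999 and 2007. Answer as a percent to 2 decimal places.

18.41%

Deflate each year: 1999 → 1408.76/1.285 = 1096.31; 2007 → 2118.52/1.632 = 1298.11.
So real GDP changed by 1298.11/1096.31 − 1 = 0.1841, i.e. 18.41%.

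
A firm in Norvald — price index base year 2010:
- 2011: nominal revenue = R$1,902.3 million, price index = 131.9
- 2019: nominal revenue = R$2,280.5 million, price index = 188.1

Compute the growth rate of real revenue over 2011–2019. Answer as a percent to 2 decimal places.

Deflate each year: 2011 → 1902.3/1.319 = 1442.23; 2019 → 2280.5/1.881 = 1212.39.
So real revenue changed by 1212.39/1442.23 − 1 = -0.1594, i.e. -15.94%.

-15.94%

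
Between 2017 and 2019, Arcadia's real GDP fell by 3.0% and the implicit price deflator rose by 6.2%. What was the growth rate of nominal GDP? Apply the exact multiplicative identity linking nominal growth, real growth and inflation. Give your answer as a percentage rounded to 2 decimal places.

(1 + g_nom) = (1 + g_real)(1 + π) = 0.9700 × 1.0620 = 1.03014.

3.01%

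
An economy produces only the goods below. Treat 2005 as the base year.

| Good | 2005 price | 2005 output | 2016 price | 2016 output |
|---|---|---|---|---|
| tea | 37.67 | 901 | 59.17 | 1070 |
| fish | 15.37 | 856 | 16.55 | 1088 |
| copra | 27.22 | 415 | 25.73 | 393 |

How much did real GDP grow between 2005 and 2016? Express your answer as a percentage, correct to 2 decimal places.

Real GDP 2005 = Nominal GDP 2005 = 37.67·901 + 15.37·856 + 27.22·415 = 58393.69.
Real GDP 2016 (at 2005 prices) = 37.67·1070 + 15.37·1088 + 27.22·393 = 67726.92.
Real growth = 67726.92/58393.69 − 1 = 0.1598.

15.98%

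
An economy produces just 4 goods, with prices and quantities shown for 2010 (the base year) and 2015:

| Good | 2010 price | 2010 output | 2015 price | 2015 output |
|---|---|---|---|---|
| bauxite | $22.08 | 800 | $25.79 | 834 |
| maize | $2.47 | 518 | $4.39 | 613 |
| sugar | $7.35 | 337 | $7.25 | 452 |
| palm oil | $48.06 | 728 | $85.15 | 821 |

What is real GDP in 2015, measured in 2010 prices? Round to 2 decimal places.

Real GDP 2015 = Σ (p_2010 × q_2015) = 22.08·834 + 2.47·613 + 7.35·452 + 48.06·821 = 62708.29.

$62708.29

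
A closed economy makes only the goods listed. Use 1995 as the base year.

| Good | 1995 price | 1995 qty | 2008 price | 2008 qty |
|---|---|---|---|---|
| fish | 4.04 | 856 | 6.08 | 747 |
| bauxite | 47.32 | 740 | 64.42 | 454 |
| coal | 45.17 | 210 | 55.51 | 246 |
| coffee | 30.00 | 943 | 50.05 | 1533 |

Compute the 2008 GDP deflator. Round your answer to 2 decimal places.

Nominal GDP 2008 = 6.08·747 + 64.42·454 + 55.51·246 + 50.05·1533 = 124170.55.
Real GDP 2008 (at 1995 prices) = 4.04·747 + 47.32·454 + 45.17·246 + 30.00·1533 = 81602.98.
Deflator = Nominal/Real × 100 = 124170.55/81602.98 × 100 = 152.164.

152.16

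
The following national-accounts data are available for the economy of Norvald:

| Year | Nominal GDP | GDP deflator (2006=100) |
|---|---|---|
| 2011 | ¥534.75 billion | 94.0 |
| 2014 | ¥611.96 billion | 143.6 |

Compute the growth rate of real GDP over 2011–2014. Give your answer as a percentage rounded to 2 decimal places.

-25.09%

Real GDP 2011 = 534.75 / 0.940 = 568.88.
Real GDP 2014 = 611.96 / 1.436 = 426.16.
Real growth = 426.16 / 568.88 − 1 = -0.2509.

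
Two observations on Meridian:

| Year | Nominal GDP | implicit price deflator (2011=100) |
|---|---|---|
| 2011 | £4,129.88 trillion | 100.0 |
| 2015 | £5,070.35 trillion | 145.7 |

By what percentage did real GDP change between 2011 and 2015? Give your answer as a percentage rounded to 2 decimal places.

-15.74%

Real GDP 2011 = 4129.88 / 1.000 = 4129.88.
Real GDP 2015 = 5070.35 / 1.457 = 3479.99.
Real growth = 3479.99 / 4129.88 − 1 = -0.1574.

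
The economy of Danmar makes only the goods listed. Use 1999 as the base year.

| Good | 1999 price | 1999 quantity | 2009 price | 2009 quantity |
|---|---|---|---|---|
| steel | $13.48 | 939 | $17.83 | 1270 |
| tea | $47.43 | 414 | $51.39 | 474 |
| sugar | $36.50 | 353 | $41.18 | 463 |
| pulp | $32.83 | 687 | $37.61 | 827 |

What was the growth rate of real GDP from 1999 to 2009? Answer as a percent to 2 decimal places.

23.50%

Real GDP 1999 = Nominal GDP 1999 = 13.48·939 + 47.43·414 + 36.50·353 + 32.83·687 = 67732.45.
Real GDP 2009 (at 1999 prices) = 13.48·1270 + 47.43·474 + 36.50·463 + 32.83·827 = 83651.33.
Real growth = 83651.33/67732.45 − 1 = 0.2350.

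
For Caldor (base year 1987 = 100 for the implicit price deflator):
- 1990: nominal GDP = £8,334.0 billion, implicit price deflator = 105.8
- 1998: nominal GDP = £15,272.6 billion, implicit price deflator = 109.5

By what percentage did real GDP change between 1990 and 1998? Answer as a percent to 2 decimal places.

Deflate each year: 1990 → 8334.0/1.058 = 7877.13; 1998 → 15272.6/1.095 = 13947.58.
So real GDP changed by 13947.58/7877.13 − 1 = 0.7706, i.e. 77.06%.

77.06%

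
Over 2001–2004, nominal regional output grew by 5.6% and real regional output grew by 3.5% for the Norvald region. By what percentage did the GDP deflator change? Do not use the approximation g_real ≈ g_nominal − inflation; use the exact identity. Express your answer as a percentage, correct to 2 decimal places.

(1 + g_nom) = (1 + g_real)(1 + π), so π = 1.0560 / 1.0350 − 1 = 0.02029.

2.03%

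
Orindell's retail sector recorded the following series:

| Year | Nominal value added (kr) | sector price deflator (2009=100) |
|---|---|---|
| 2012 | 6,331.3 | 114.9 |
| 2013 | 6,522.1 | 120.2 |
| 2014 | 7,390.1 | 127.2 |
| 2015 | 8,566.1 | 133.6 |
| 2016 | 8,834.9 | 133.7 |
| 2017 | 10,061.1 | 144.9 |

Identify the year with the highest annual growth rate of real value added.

2015

2013: real = 6522.1/1.202 = 5426.04; growth vs 2012 (5510.27) = -1.53%.
2014: real = 7390.1/1.272 = 5809.83; growth vs 2013 (5426.04) = 7.07%.
2015: real = 8566.1/1.336 = 6411.75; growth vs 2014 (5809.83) = 10.36%.
2016: real = 8834.9/1.337 = 6608.00; growth vs 2015 (6411.75) = 3.06%.
2017: real = 10061.1/1.449 = 6943.48; growth vs 2016 (6608.00) = 5.08%.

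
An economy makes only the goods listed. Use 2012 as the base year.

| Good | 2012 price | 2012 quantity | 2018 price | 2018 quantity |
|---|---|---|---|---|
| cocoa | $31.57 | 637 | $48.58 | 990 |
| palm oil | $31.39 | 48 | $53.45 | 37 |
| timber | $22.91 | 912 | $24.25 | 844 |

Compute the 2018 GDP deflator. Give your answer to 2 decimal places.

Nominal GDP 2018 = 48.58·990 + 53.45·37 + 24.25·844 = 70538.85.
Real GDP 2018 (at 2012 prices) = 31.57·990 + 31.39·37 + 22.91·844 = 51751.77.
Deflator = Nominal/Real × 100 = 70538.85/51751.77 × 100 = 136.302.

136.30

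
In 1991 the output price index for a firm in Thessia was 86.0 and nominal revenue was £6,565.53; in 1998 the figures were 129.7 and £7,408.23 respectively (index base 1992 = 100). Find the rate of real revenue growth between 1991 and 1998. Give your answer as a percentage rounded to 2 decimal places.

Real revenue 1991 = 6565.53 / 0.860 = 7634.34.
Real revenue 1998 = 7408.23 / 1.297 = 5711.82.
Real growth = 5711.82 / 7634.34 − 1 = -0.2518.

-25.18%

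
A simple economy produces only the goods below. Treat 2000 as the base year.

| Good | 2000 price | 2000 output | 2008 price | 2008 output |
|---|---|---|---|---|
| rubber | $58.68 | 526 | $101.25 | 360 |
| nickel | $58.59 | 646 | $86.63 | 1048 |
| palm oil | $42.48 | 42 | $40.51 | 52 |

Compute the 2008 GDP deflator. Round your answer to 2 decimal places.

152.64

Nominal GDP 2008 = 101.25·360 + 86.63·1048 + 40.51·52 = 129344.76.
Real GDP 2008 (at 2000 prices) = 58.68·360 + 58.59·1048 + 42.48·52 = 84736.08.
Deflator = Nominal/Real × 100 = 129344.76/84736.08 × 100 = 152.644.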